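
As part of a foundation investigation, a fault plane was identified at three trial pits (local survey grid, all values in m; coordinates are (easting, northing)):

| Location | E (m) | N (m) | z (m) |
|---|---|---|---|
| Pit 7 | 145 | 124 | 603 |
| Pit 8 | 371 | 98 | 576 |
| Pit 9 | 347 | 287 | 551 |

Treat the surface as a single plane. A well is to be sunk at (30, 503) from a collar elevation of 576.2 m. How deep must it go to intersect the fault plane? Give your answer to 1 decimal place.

Two edge vectors: Pit 7→Pit 8 = (226, -26, -27), Pit 7→Pit 9 = (202, 163, -52).
Normal n = (Pit 7→Pit 8) × (Pit 7→Pit 9) = (5753, 6298, 42090).
So ∂z/∂E = −n_x/n_z = −0.13668 and ∂z/∂N = −n_y/n_z = −0.14963.
Intercept c from Pit 7: 603 + 19.82 + 18.55 = 641.37.
At (30, 503): z_contact = −4.10 − 75.26 + 641.37 = 562.01 m.
Depth below ground = 576.2 − 562.01 = 14.2 m.

14.2 m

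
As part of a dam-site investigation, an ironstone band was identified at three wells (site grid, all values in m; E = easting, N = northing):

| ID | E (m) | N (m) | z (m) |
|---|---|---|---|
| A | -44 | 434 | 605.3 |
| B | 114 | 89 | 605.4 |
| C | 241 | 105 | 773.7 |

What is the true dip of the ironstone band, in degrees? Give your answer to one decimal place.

Two edge vectors: A→B = (158, -345, 0.1), A→C = (285, -329, 168.4).
Normal n = (A→B) × (A→C) = (-58065.1, -26578.7, 46343).
So ∂z/∂E = −n_x/n_z = 1.25294 and ∂z/∂N = −n_y/n_z = 0.57352.
Gradient magnitude |∇z| = √(a² + b²) = √(1.56986 + 0.32893) = 1.37797.
True dip = arctan(1.37797) = 54.0°, dipping toward WSW (azimuth ≈ 245°).

54.0°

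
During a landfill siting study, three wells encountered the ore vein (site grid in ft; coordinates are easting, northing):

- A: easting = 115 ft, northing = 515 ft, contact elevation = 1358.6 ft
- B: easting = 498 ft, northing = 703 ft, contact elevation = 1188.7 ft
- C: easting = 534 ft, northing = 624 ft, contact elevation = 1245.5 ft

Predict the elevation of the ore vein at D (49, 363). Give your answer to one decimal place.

1477.9 ft

Let the plane be z = a·easting + b·northing + c.
B−A: 383a + 188b = −169.9;  C−A: 419a + 109b = −113.1.
Solving gives a = −0.07410, b = −0.75276.
Then c = 1358.6 − a·115 − b·515 = 1754.79.
At (49, 363): z = −3.6 − 273.3 + 1754.79 = 1477.9 ft.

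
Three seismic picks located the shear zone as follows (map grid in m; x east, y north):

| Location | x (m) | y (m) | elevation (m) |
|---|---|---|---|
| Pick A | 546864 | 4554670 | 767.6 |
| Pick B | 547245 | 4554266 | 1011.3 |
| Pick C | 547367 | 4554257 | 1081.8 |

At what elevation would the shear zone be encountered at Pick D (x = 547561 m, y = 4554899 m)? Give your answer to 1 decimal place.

Two edge vectors: Pick A→Pick B = (381, -404, 243.7), Pick A→Pick C = (503, -413, 314.2).
Normal n = (Pick A→Pick B) × (Pick A→Pick C) = (-26288.7, 2870.9, 45859).
So ∂z/∂x = −n_x/n_z = 0.573250616 and ∂z/∂y = −n_y/n_z = −0.062602761.
Intercept c from Pick A: 767.6 − 313490.12 + 285134.92 = −27587.61.
At (547561, 4554899): z = 313889.7 − 285149.3 − 27587.61 = 1152.8 m.

1152.8 m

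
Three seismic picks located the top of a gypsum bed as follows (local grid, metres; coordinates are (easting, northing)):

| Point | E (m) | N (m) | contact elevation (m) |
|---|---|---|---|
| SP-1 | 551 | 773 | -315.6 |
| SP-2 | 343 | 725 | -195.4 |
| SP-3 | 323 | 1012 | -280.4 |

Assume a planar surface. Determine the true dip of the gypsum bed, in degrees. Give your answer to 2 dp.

31.00°

Two edge vectors: SP-1→SP-2 = (-208, -48, 120.2), SP-1→SP-3 = (-228, 239, 35.2).
Normal n = (SP-1→SP-2) × (SP-1→SP-3) = (-30417.4, -20084, -60656).
So ∂z/∂E = −n_x/n_z = −0.50147 and ∂z/∂N = −n_y/n_z = −0.33111.
Gradient magnitude |∇z| = √(a² + b²) = √(0.25148 + 0.10964) = 0.60093.
True dip = arctan(0.60093) = 31.00°, dipping toward ENE (azimuth ≈ 057°).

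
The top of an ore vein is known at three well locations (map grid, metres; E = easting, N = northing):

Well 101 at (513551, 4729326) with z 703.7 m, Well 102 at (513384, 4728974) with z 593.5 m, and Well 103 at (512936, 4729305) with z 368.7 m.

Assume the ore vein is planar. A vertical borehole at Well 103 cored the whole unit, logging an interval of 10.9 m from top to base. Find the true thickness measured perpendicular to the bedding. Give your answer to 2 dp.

Two edge vectors: Well 101→Well 102 = (-167, -352, -110.2), Well 101→Well 103 = (-615, -21, -335).
Normal n = (Well 101→Well 102) × (Well 101→Well 103) = (115605.8, 11828, -212973).
So ∂z/∂E = −n_x/n_z = 0.54282 and ∂z/∂N = −n_y/n_z = 0.05554.
|∇z| = √(a²+b²) = 0.54565, so dip δ = arctan(0.54565) = 28.62°.
True thickness = vertical thickness × cos δ = 10.9 × cos 28.62° = 9.57 m.

9.57 m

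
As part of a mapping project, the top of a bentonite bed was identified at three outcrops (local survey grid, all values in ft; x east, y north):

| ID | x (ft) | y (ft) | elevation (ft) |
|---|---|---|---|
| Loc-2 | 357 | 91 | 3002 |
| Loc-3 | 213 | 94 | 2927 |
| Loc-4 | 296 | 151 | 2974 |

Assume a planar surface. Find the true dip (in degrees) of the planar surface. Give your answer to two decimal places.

27.75°

Let the plane be z = a·x + b·y + c.
Loc-3−Loc-2: −144a + 3b = −75;  Loc-4−Loc-2: −61a + 60b = −28.
Solving gives a = 0.52217, b = 0.06421.
Gradient magnitude |∇z| = √(a² + b²) = √(0.27266 + 0.00412) = 0.52610.
True dip = arctan(0.52610) = 27.75°, dipping toward W (azimuth ≈ 263°).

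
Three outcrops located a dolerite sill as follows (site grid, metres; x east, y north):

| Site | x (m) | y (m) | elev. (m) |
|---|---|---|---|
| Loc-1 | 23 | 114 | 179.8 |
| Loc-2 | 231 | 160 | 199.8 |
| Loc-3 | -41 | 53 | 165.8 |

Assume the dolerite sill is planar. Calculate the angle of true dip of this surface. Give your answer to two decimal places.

Let the plane be z = a·x + b·y + c.
Loc-2−Loc-1: 208a + 46b = 20;  Loc-3−Loc-1: −64a − 61b = −14.
Solving gives a = 0.05911, b = 0.16749.
Gradient magnitude |∇z| = √(a² + b²) = √(0.00349 + 0.02805) = 0.17761.
True dip = arctan(0.17761) = 10.07°, dipping toward SSW (azimuth ≈ 199°).

10.07°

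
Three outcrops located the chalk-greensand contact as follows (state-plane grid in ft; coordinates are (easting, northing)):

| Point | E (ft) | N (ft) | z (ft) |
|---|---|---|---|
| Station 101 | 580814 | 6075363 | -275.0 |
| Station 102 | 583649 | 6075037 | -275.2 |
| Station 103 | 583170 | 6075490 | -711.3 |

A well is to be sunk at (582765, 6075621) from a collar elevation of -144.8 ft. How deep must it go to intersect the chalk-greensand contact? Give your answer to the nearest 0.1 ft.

659.0 ft

Let the plane be z = a·E + b·N + c.
Station 102−Station 101: 2835a − 326b = −0.2;  Station 103−Station 101: 2356a + 127b = −436.3.
Solving gives a = −0.126105021, b = −1.096035993.
Then c = -275 − a·580814 − b·6075363 = 6731785.08.
At (582765, 6075621): z_contact = −73489.59 − 6659099.30 + 6731785.08 = -803.81 ft.
Depth below ground = -144.8 − (-803.81) = 659.0 ft.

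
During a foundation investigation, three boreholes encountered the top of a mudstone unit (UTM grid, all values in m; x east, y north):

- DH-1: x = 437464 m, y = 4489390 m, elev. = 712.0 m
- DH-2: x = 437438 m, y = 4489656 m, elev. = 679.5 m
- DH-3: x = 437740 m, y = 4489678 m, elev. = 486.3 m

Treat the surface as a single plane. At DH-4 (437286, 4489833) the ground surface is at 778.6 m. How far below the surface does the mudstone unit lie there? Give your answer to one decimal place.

Two edge vectors: DH-1→DH-2 = (-26, 266, -32.5), DH-1→DH-3 = (276, 288, -225.7).
Normal n = (DH-1→DH-2) × (DH-1→DH-3) = (-50676.2, -14838.2, -80904).
So ∂z/∂x = −n_x/n_z = −0.626374469 and ∂z/∂y = −n_y/n_z = −0.183405023.
Intercept c from DH-1: 712 + 274016.28 + 823376.68 = 1098104.96.
At (437286, 4489833): z_contact = −273904.79 − 823457.93 + 1098104.96 = 742.25 m.
Depth below ground = 778.6 − 742.25 = 36.4 m.

36.4 m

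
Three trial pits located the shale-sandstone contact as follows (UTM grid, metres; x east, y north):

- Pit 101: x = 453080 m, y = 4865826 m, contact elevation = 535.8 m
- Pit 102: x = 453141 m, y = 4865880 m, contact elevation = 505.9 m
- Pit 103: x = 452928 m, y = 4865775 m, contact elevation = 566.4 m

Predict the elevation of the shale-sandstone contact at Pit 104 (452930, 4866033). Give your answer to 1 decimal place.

Two edge vectors: Pit 101→Pit 102 = (61, 54, -29.9), Pit 101→Pit 103 = (-152, -51, 30.6).
Normal n = (Pit 101→Pit 102) × (Pit 101→Pit 103) = (127.5, 2678.2, 5097).
So ∂z/∂x = −n_x/n_z = −0.025014715 and ∂z/∂y = −n_y/n_z = −0.525446341.
Intercept c from Pit 101: 535.8 + 11333.67 + 2556730.47 = 2568599.93.
At (452930, 4866033): z = −11329.9 − 2556839.2 + 2568599.93 = 430.8 m.

430.8 m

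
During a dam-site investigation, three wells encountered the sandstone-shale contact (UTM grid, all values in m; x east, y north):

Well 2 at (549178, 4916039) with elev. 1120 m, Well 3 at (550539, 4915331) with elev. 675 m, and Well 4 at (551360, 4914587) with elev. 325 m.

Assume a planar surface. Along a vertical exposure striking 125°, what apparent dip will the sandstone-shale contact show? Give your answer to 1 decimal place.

17.0°

Let the plane be z = a·x + b·y + c.
Well 3−Well 2: 1361a − 708b = −445;  Well 4−Well 2: 2182a − 1452b = −795.
Solving gives a = −0.19308, b = 0.25736.
Unit vector along 125° is (sin 125°, cos 125°) = (0.8192, -0.5736).
Slope in that direction = a·(0.8192) + b·(-0.5736) = −0.30578.
Apparent dip = arctan|0.30578| = 17.0° (true dip is 17.8°, so apparent ≤ true as expected).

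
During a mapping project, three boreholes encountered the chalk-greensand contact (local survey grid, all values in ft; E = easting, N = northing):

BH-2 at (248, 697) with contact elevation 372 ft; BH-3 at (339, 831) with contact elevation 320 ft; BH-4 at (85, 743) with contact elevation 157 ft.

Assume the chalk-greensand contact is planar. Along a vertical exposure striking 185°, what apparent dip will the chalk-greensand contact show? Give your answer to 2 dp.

Two edge vectors: BH-2→BH-3 = (91, 134, -52), BH-2→BH-4 = (-163, 46, -215).
Normal n = (BH-2→BH-3) × (BH-2→BH-4) = (-26418, 28041, 26028).
So ∂z/∂E = −n_x/n_z = 1.01498 and ∂z/∂N = −n_y/n_z = −1.07734.
Unit vector along 185° is (sin 185°, cos 185°) = (-0.0872, -0.9962).
Slope in that direction = a·(-0.0872) + b·(-0.9962) = 0.98478.
Apparent dip = arctan|0.98478| = 44.56° (true dip is 56.0°, so apparent ≤ true as expected).

44.56°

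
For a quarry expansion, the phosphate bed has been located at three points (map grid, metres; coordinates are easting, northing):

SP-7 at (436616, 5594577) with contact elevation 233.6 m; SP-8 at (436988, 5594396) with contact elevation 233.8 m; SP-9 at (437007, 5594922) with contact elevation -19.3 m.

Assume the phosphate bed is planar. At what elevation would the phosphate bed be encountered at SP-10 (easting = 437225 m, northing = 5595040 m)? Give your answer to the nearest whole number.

Let the plane be z = a·easting + b·northing + c.
SP-8−SP-7: 372a − 181b = 0.2;  SP-9−SP-7: 391a + 345b = −252.9.
Solving gives a = −0.22954985, b = −0.47288698.
Then c = 233.6 − a·436616 − b·5594577 = 2746061.37.
At (437225, 5595040): z = −100364.9 − 2645821.6 + 2746061.37 = -125.1 m.

-125 m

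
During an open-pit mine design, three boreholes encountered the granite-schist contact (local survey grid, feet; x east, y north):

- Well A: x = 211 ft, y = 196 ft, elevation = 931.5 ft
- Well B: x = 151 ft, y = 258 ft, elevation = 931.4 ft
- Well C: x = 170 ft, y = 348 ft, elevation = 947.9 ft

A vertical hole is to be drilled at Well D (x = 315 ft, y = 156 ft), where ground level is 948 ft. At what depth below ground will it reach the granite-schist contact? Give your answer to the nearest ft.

Let the plane be z = a·x + b·y + c.
Well B−Well A: −60a + 62b = −0.1;  Well C−Well A: −41a + 152b = 16.4.
Solving gives a = 0.15689, b = 0.15021.
Then c = 931.5 − a·211 − b·196 = 868.96.
At (315, 156): z_contact = 49.4 + 23.4 + 868.96 = 941.8 ft.
Depth below ground = 948 − 941.8 = 6 ft.

6 ft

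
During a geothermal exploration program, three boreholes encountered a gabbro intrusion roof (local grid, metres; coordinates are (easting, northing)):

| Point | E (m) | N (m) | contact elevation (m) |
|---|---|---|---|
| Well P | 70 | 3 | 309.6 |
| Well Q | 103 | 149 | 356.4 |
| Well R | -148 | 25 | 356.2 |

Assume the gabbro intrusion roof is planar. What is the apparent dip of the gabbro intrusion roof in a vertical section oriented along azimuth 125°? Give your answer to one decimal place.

19.4°

Two edge vectors: Well P→Well Q = (33, 146, 46.8), Well P→Well R = (-218, 22, 46.6).
Normal n = (Well P→Well Q) × (Well P→Well R) = (5774, -11740.2, 32554).
So ∂z/∂E = −n_x/n_z = −0.17737 and ∂z/∂N = −n_y/n_z = 0.36064.
Unit vector along 125° is (sin 125°, cos 125°) = (0.8192, -0.5736).
Slope in that direction = a·(0.8192) + b·(-0.5736) = −0.35214.
Apparent dip = arctan|0.35214| = 19.4° (true dip is 21.9°, so apparent ≤ true as expected).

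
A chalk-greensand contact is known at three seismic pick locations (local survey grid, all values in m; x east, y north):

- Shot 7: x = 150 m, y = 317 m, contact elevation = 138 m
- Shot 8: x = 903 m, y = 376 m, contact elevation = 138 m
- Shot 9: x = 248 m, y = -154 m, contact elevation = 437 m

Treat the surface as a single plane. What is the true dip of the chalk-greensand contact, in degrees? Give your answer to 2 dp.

Two edge vectors: Shot 7→Shot 8 = (753, 59, 0), Shot 7→Shot 9 = (98, -471, 299).
Normal n = (Shot 7→Shot 8) × (Shot 7→Shot 9) = (17641, -225147, -360445).
So ∂z/∂x = −n_x/n_z = 0.04894 and ∂z/∂y = −n_y/n_z = −0.62464.
Gradient magnitude |∇z| = √(a² + b²) = √(0.00240 + 0.39017) = 0.62655.
True dip = arctan(0.62655) = 32.07°, dipping toward N (azimuth ≈ 356°).

32.07°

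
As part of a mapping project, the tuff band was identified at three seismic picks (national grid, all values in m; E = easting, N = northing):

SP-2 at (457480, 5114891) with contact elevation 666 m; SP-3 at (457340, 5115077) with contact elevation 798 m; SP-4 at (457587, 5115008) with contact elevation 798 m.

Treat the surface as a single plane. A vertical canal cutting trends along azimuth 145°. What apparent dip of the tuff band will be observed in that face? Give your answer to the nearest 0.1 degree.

30.6°

Two edge vectors: SP-2→SP-3 = (-140, 186, 132), SP-2→SP-4 = (107, 117, 132).
Normal n = (SP-2→SP-3) × (SP-2→SP-4) = (9108, 32604, -36282).
So ∂z/∂E = −n_x/n_z = 0.25103 and ∂z/∂N = −n_y/n_z = 0.89863.
Unit vector along 145° is (sin 145°, cos 145°) = (0.5736, -0.8192).
Slope in that direction = a·(0.5736) + b·(-0.8192) = −0.59213.
Apparent dip = arctan|0.59213| = 30.6° (true dip is 43.0°, so apparent ≤ true as expected).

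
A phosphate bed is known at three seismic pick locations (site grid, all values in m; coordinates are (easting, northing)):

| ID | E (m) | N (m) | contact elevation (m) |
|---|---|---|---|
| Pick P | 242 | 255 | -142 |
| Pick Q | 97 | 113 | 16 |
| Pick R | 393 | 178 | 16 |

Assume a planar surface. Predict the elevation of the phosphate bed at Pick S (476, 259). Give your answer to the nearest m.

Let the plane be z = a·E + b·N + c.
Pick Q−Pick P: −145a − 142b = 158;  Pick R−Pick P: 151a − 77b = 158.
Solving gives a = 0.31496, b = −1.43429.
Then c = -142 − a·242 − b·255 = 147.52.
At (476, 259): z = 149.9 − 371.5 + 147.52 = -74.0 m.

-74 m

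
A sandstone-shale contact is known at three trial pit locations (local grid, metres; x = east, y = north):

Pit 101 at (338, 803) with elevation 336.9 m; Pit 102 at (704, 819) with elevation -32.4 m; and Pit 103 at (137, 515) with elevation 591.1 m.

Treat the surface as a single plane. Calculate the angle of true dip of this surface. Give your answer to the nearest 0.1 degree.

Let the plane be z = a·x + b·y + c.
Pit 102−Pit 101: 366a + 16b = −369.3;  Pit 103−Pit 101: −201a − 288b = 254.2.
Solving gives a = −1.00097, b = −0.18404.
Gradient magnitude |∇z| = √(a² + b²) = √(1.00194 + 0.03387) = 1.01775.
True dip = arctan(1.01775) = 45.5°, dipping toward E (azimuth ≈ 080°).

45.5°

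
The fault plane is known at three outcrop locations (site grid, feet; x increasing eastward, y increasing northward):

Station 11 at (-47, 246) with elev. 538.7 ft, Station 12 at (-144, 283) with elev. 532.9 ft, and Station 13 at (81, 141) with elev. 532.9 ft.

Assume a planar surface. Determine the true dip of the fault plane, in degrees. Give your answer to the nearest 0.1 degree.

Two edge vectors: Station 11→Station 12 = (-97, 37, -5.8), Station 11→Station 13 = (128, -105, -5.8).
Normal n = (Station 11→Station 12) × (Station 11→Station 13) = (-823.6, -1305, 5449).
So ∂z/∂x = −n_x/n_z = 0.15115 and ∂z/∂y = −n_y/n_z = 0.23949.
Gradient magnitude |∇z| = √(a² + b²) = √(0.02285 + 0.05736) = 0.28320.
True dip = arctan(0.28320) = 15.8°, dipping toward SSW (azimuth ≈ 212°).

15.8°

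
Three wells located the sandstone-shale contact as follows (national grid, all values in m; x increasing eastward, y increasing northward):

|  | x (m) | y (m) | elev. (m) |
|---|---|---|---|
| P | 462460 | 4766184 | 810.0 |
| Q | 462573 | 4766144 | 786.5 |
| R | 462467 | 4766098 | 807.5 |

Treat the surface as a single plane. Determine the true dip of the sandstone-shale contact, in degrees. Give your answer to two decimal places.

Let the plane be z = a·x + b·y + c.
Q−P: 113a − 40b = −23.5;  R−P: 7a − 86b = −2.5.
Solving gives a = −0.20354, b = 0.01250.
Gradient magnitude |∇z| = √(a² + b²) = √(0.04143 + 0.00016) = 0.20392.
True dip = arctan(0.20392) = 11.53°, dipping toward E (azimuth ≈ 094°).

11.53°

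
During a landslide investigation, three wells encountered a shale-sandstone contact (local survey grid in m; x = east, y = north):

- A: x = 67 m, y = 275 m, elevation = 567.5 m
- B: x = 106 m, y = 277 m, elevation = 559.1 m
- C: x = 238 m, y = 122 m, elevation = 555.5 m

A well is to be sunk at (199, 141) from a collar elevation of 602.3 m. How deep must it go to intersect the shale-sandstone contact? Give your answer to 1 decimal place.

41.6 m

Let the plane be z = a·x + b·y + c.
B−A: 39a + 2b = −8.4;  C−A: 171a − 153b = −12.
Solving gives a = −0.20751, b = −0.15350.
Then c = 567.5 − a·67 − b·275 = 623.61.
At (199, 141): z_contact = −41.30 − 21.64 + 623.61 = 560.68 m.
Depth below ground = 602.3 − 560.68 = 41.6 m.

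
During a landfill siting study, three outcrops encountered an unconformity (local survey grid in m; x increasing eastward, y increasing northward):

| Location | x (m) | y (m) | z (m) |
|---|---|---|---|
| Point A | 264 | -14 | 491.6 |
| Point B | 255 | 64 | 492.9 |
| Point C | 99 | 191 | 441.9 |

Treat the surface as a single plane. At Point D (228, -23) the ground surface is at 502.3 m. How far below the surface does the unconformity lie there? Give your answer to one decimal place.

24.8 m

Let the plane be z = a·x + b·y + c.
Point B−Point A: −9a + 78b = 1.3;  Point C−Point A: −165a + 205b = −49.7.
Solving gives a = 0.37579, b = 0.06003.
Then c = 491.6 − a·264 − b·-14 = 393.23.
At (228, -23): z_contact = 85.68 − 1.38 + 393.23 = 477.53 m.
Depth below ground = 502.3 − 477.53 = 24.8 m.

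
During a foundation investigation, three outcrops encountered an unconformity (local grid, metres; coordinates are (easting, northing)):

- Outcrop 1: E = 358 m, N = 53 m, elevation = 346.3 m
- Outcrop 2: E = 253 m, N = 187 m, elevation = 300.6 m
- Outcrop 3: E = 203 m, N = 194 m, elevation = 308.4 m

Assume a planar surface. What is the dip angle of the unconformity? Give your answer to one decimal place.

Two edge vectors: Outcrop 1→Outcrop 2 = (-105, 134, -45.7), Outcrop 1→Outcrop 3 = (-155, 141, -37.9).
Normal n = (Outcrop 1→Outcrop 2) × (Outcrop 1→Outcrop 3) = (1365.1, 3104, 5965).
So ∂z/∂E = −n_x/n_z = −0.22885 and ∂z/∂N = −n_y/n_z = −0.52037.
Gradient magnitude |∇z| = √(a² + b²) = √(0.05237 + 0.27078) = 0.56847.
True dip = arctan(0.56847) = 29.6°, dipping toward NNE (azimuth ≈ 024°).

29.6°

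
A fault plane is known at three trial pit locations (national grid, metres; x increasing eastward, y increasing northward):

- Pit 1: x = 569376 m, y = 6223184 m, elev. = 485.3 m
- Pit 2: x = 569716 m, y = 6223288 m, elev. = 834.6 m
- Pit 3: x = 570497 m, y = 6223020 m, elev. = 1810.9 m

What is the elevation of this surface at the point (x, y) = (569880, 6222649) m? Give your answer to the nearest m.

Two edge vectors: Pit 1→Pit 2 = (340, 104, 349.3), Pit 1→Pit 3 = (1121, -164, 1325.6).
Normal n = (Pit 1→Pit 2) × (Pit 1→Pit 3) = (195147.6, -59138.7, -172344).
So ∂z/∂x = −n_x/n_z = 1.13231444 and ∂z/∂y = −n_y/n_z = −0.34314336.
Intercept c from Pit 1: 485.3 − 644712.67 + 2135444.30 = 1491216.93.
At (569880, 6222649): z = 645283.4 − 2135260.7 + 1491216.93 = 1239.6 m.

1240 m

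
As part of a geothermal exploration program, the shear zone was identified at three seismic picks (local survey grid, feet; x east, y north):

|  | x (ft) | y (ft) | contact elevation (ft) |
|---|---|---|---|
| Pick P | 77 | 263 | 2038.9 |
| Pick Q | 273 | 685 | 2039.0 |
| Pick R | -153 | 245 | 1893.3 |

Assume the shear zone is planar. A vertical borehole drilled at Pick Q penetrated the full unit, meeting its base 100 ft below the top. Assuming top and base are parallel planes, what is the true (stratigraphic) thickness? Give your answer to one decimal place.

81.0 ft

Let the plane be z = a·x + b·y + c.
Pick Q−Pick P: 196a + 422b = 0.1;  Pick R−Pick P: −230a − 18b = −145.6.
Solving gives a = 0.65690, b = −0.30486.
|∇z| = √(a²+b²) = 0.72420, so dip δ = arctan(0.72420) = 35.91°.
True thickness = vertical thickness × cos δ = 100 × cos 35.91° = 81.0 ft.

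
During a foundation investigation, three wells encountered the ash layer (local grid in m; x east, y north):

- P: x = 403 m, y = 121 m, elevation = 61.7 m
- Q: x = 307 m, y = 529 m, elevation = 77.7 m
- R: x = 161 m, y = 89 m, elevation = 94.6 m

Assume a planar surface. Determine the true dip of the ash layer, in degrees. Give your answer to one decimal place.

7.8°

Let the plane be z = a·x + b·y + c.
Q−P: −96a + 408b = 16;  R−P: −242a − 32b = 32.9.
Solving gives a = −0.13688, b = 0.00701.
Gradient magnitude |∇z| = √(a² + b²) = √(0.01874 + 0.00005) = 0.13706.
True dip = arctan(0.13706) = 7.8°, dipping toward E (azimuth ≈ 093°).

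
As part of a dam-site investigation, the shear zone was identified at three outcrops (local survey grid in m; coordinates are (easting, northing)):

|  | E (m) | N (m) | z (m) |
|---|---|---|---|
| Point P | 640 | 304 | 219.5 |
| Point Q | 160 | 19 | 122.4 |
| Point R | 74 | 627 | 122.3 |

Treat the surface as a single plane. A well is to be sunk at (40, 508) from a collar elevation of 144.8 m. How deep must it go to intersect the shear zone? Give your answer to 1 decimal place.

Two edge vectors: Point P→Point Q = (-480, -285, -97.1), Point P→Point R = (-566, 323, -97.2).
Normal n = (Point P→Point Q) × (Point P→Point R) = (59065.3, 8302.6, -316350).
So ∂z/∂E = −n_x/n_z = 0.18671 and ∂z/∂N = −n_y/n_z = 0.02624.
Intercept c from Point P: 219.5 − 119.49 − 7.98 = 92.03.
At (40, 508): z_contact = 7.47 + 13.33 + 92.03 = 112.83 m.
Depth below ground = 144.8 − 112.83 = 32.0 m.

32.0 m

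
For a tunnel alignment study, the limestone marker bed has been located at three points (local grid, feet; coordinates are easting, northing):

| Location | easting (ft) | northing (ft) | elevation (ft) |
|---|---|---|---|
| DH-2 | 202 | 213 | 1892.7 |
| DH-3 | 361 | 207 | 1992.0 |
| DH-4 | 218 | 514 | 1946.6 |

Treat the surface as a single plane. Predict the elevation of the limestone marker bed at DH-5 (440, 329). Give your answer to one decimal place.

Let the plane be z = a·easting + b·northing + c.
DH-3−DH-2: 159a − 6b = 99.3;  DH-4−DH-2: 16a + 301b = 53.9.
Solving gives a = 0.63002, b = 0.14558.
Then c = 1892.7 − a·202 − b·213 = 1734.43.
At (440, 329): z = 277.2 + 47.9 + 1734.43 = 2059.5 ft.

2059.5 ft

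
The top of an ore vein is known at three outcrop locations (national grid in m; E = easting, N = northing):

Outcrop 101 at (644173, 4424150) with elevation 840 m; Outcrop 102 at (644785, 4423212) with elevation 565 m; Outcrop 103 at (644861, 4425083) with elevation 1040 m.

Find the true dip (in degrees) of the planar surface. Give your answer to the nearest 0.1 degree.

14.7°

Two edge vectors: Outcrop 101→Outcrop 102 = (612, -938, -275), Outcrop 101→Outcrop 103 = (688, 933, 200).
Normal n = (Outcrop 101→Outcrop 102) × (Outcrop 101→Outcrop 103) = (68975, -311600, 1216340).
So ∂z/∂E = −n_x/n_z = −0.05671 and ∂z/∂N = −n_y/n_z = 0.25618.
Gradient magnitude |∇z| = √(a² + b²) = √(0.00322 + 0.06563) = 0.26238.
True dip = arctan(0.26238) = 14.7°, dipping toward SSE (azimuth ≈ 168°).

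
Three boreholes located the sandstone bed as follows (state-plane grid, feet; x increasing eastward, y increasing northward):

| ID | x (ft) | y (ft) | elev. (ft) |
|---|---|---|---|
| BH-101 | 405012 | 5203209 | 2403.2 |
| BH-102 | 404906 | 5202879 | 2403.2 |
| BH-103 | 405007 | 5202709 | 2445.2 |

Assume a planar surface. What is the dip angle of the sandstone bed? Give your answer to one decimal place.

15.8°

Let the plane be z = a·x + b·y + c.
BH-102−BH-101: −106a − 330b = 0;  BH-103−BH-101: −5a − 500b = 42.
Solving gives a = 0.26991, b = −0.08670.
Gradient magnitude |∇z| = √(a² + b²) = √(0.07285 + 0.00752) = 0.28350.
True dip = arctan(0.28350) = 15.8°, dipping toward WNW (azimuth ≈ 288°).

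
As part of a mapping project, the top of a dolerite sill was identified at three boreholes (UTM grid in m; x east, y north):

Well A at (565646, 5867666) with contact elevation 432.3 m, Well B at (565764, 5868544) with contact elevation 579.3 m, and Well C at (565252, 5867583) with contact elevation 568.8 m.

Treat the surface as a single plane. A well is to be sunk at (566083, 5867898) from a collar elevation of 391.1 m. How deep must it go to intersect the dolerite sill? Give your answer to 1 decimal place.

Two edge vectors: Well A→Well B = (118, 878, 147), Well A→Well C = (-394, -83, 136.5).
Normal n = (Well A→Well B) × (Well A→Well C) = (132048, -74025, 336138).
So ∂z/∂x = −n_x/n_z = −0.392838656 and ∂z/∂y = −n_y/n_z = 0.220222052.
Intercept c from Well A: 432.3 + 222207.61 − 1292189.44 = −1069549.53.
At (566083, 5867898): z_contact = −222379.28 + 1292240.54 − 1069549.53 = 311.72 m.
Depth below ground = 391.1 − 311.72 = 79.4 m.

79.4 m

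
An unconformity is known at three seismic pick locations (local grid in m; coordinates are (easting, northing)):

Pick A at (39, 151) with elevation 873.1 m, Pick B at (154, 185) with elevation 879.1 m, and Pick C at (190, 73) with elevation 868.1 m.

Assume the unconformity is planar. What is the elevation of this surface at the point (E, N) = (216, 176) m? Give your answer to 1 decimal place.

879.5 m

Two edge vectors: Pick A→Pick B = (115, 34, 6), Pick A→Pick C = (151, -78, -5).
Normal n = (Pick A→Pick B) × (Pick A→Pick C) = (298, 1481, -14104).
So ∂z/∂E = −n_x/n_z = 0.02113 and ∂z/∂N = −n_y/n_z = 0.10501.
Intercept c from Pick A: 873.1 − 0.82 − 15.86 = 856.42.
At (216, 176): z = 4.6 + 18.5 + 856.42 = 879.5 m.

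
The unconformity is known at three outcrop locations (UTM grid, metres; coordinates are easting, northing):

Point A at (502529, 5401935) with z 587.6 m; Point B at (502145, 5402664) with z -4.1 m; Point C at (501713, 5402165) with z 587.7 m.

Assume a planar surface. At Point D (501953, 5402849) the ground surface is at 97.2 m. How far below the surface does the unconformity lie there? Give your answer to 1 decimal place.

Two edge vectors: Point A→Point B = (-384, 729, -591.7), Point A→Point C = (-816, 230, 0.1).
Normal n = (Point A→Point B) × (Point A→Point C) = (136163.9, 482865.6, 506544).
So ∂z/∂easting = −n_x/n_z = −0.268809620 and ∂z/∂northing = −n_y/n_z = −0.953254999.
Intercept c from Point A: 587.6 + 135084.63 + 5149421.54 = 5285093.77.
At (501953, 5402849): z_contact = −134929.80 − 5150292.82 + 5285093.77 = -128.84 m.
Depth below ground = 97.2 − (-128.84) = 226.0 m.

226.0 m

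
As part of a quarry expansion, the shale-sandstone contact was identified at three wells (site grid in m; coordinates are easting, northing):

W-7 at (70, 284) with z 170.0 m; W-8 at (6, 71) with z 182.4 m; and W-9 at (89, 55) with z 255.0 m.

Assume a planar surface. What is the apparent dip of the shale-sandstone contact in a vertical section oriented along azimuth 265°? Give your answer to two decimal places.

Two edge vectors: W-7→W-8 = (-64, -213, 12.4), W-7→W-9 = (19, -229, 85).
Normal n = (W-7→W-8) × (W-7→W-9) = (-15265.4, 5675.6, 18703).
So ∂z/∂easting = −n_x/n_z = 0.81620 and ∂z/∂northing = −n_y/n_z = −0.30346.
Unit vector along 265° is (sin 265°, cos 265°) = (-0.9962, -0.0872).
Slope in that direction = a·(-0.9962) + b·(-0.0872) = −0.78665.
Apparent dip = arctan|0.78665| = 38.19° (true dip is 41.0°, so apparent ≤ true as expected).

38.19°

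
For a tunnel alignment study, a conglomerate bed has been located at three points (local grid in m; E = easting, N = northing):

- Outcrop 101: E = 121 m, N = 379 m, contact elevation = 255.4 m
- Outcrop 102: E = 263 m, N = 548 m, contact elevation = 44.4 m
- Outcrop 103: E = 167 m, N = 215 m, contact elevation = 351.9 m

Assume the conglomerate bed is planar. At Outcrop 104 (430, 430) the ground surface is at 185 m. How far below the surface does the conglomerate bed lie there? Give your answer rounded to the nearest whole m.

150 m

Let the plane be z = a·E + b·N + c.
Outcrop 102−Outcrop 101: 142a + 169b = −211;  Outcrop 103−Outcrop 101: 46a − 164b = 96.5.
Solving gives a = −0.58900, b = −0.75362.
Then c = 255.4 − a·121 − b·379 = 612.29.
At (430, 430): z_contact = −253.3 − 324.1 + 612.29 = 35.0 m.
Depth below ground = 185 − 35.0 = 150 m.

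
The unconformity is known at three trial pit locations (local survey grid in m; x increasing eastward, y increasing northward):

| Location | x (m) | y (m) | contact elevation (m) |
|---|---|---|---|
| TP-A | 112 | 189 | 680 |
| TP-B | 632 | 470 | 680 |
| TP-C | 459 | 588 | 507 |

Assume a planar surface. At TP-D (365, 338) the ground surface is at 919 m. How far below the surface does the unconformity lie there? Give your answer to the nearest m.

Let the plane be z = a·x + b·y + c.
TP-B−TP-A: 520a + 281b = 0;  TP-C−TP-A: 347a + 399b = −173.
Solving gives a = 0.44204, b = −0.81802.
Then c = 680 − a·112 − b·189 = 785.10.
At (365, 338): z_contact = 161.3 − 276.5 + 785.10 = 670.0 m.
Depth below ground = 919 − 670.0 = 249 m.

249 m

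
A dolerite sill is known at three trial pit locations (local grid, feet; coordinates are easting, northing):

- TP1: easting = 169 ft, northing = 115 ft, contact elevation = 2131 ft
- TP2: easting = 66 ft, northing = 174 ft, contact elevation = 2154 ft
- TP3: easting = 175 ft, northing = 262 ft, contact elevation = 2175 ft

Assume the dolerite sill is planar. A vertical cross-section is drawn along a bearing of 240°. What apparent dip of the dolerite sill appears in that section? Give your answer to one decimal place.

Two edge vectors: TP1→TP2 = (-103, 59, 23), TP1→TP3 = (6, 147, 44).
Normal n = (TP1→TP2) × (TP1→TP3) = (-785, 4670, -15495).
So ∂z/∂easting = −n_x/n_z = −0.05066 and ∂z/∂northing = −n_y/n_z = 0.30139.
Unit vector along 240° is (sin 240°, cos 240°) = (-0.8660, -0.5000).
Slope in that direction = a·(-0.8660) + b·(-0.5000) = −0.10682.
Apparent dip = arctan|0.10682| = 6.1° (true dip is 17.0°, so apparent ≤ true as expected).

6.1°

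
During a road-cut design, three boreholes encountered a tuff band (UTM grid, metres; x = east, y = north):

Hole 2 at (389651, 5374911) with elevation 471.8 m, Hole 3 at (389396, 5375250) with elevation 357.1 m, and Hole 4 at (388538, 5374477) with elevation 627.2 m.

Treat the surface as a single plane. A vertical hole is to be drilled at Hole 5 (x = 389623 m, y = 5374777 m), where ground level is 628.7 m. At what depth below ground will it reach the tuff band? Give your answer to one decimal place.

Two edge vectors: Hole 2→Hole 3 = (-255, 339, -114.7), Hole 2→Hole 4 = (-1113, -434, 155.4).
Normal n = (Hole 2→Hole 3) × (Hole 2→Hole 4) = (2900.8, 167288.1, 487977).
So ∂z/∂x = −n_x/n_z = −0.005944542 and ∂z/∂y = −n_y/n_z = −0.342819641.
Intercept c from Hole 2: 471.8 + 2316.30 + 1842625.06 = 1845413.16.
At (389623, 5374777): z_contact = −2316.13 − 1842579.12 + 1845413.16 = 517.90 m.
Depth below ground = 628.7 − 517.90 = 110.8 m.

110.8 m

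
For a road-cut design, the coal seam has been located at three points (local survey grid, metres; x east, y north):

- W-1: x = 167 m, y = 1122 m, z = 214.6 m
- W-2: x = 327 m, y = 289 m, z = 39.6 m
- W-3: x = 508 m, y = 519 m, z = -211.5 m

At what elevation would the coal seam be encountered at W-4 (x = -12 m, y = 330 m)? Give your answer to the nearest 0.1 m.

Two edge vectors: W-1→W-2 = (160, -833, -175), W-1→W-3 = (341, -603, -426.1).
Normal n = (W-1→W-2) × (W-1→W-3) = (249416.3, 8501, 187573).
So ∂z/∂x = −n_x/n_z = −1.329703 and ∂z/∂y = −n_y/n_z = −0.045321.
Intercept c from W-1: 214.6 + 222.06 + 50.85 = 487.51.
At (-12, 330): z = 16.0 − 15.0 + 487.51 = 488.5 m.

488.5 m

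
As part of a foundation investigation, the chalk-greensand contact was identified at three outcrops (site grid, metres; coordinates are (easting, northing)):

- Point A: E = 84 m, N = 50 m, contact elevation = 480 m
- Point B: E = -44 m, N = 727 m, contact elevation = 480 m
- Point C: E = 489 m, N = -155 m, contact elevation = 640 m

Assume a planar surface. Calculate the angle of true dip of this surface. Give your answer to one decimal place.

24.0°

Two edge vectors: Point A→Point B = (-128, 677, 0), Point A→Point C = (405, -205, 160).
Normal n = (Point A→Point B) × (Point A→Point C) = (108320, 20480, -247945).
So ∂z/∂E = −n_x/n_z = 0.43687 and ∂z/∂N = −n_y/n_z = 0.08260.
Gradient magnitude |∇z| = √(a² + b²) = √(0.19086 + 0.00682) = 0.44461.
True dip = arctan(0.44461) = 24.0°, dipping toward W (azimuth ≈ 259°).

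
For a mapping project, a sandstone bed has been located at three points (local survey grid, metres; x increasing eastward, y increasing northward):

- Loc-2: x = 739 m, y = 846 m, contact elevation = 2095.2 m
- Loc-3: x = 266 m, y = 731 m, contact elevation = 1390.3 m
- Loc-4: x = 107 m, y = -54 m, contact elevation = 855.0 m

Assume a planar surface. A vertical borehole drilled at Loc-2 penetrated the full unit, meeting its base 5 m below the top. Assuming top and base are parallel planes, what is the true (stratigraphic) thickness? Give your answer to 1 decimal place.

Let the plane be z = a·x + b·y + c.
Loc-3−Loc-2: −473a − 115b = −704.9;  Loc-4−Loc-2: −632a − 900b = −1240.2.
Solving gives a = 1.39309, b = 0.39974.
|∇z| = √(a²+b²) = 1.44930, so dip δ = arctan(1.44930) = 55.39°.
True thickness = vertical thickness × cos δ = 5 × cos 55.39° = 2.8 m.

2.8 m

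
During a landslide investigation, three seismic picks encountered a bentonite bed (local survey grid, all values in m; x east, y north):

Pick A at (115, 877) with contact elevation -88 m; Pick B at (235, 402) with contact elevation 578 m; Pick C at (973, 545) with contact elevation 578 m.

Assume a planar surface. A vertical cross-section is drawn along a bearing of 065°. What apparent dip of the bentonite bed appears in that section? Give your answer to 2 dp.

Two edge vectors: Pick A→Pick B = (120, -475, 666), Pick A→Pick C = (858, -332, 666).
Normal n = (Pick A→Pick B) × (Pick A→Pick C) = (-95238, 491508, 367710).
So ∂z/∂x = −n_x/n_z = 0.25900 and ∂z/∂y = −n_y/n_z = −1.33667.
Unit vector along 065° is (sin 65°, cos 65°) = (0.9063, 0.4226).
Slope in that direction = a·(0.9063) + b·(0.4226) = −0.33017.
Apparent dip = arctan|0.33017| = 18.27° (true dip is 53.7°, so apparent ≤ true as expected).

18.27°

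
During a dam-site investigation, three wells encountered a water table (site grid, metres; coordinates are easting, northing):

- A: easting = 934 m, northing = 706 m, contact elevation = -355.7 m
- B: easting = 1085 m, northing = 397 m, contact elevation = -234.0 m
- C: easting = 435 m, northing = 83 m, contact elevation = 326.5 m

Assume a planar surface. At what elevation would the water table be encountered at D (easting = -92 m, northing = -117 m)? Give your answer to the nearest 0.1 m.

Two edge vectors: A→B = (151, -309, 121.7), A→C = (-499, -623, 682.2).
Normal n = (A→B) × (A→C) = (-134980.7, -163740.5, -248264).
So ∂z/∂easting = −n_x/n_z = −0.543698 and ∂z/∂northing = −n_y/n_z = −0.659542.
Intercept c from A: -355.7 + 507.81 + 465.64 = 617.75.
At (-92, -117): z = 50.0 + 77.2 + 617.75 = 744.9 m.

744.9 m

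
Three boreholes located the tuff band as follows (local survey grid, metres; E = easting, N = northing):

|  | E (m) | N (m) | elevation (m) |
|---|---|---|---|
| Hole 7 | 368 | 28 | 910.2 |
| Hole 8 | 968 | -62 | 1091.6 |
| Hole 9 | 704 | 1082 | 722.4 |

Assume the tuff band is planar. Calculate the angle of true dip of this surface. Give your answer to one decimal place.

Two edge vectors: Hole 7→Hole 8 = (600, -90, 181.4), Hole 7→Hole 9 = (336, 1054, -187.8).
Normal n = (Hole 7→Hole 8) × (Hole 7→Hole 9) = (-174293.6, 173630.4, 662640).
So ∂z/∂E = −n_x/n_z = 0.26303 and ∂z/∂N = −n_y/n_z = −0.26203.
Gradient magnitude |∇z| = √(a² + b²) = √(0.06918 + 0.06866) = 0.37127.
True dip = arctan(0.37127) = 20.4°, dipping toward NW (azimuth ≈ 315°).

20.4°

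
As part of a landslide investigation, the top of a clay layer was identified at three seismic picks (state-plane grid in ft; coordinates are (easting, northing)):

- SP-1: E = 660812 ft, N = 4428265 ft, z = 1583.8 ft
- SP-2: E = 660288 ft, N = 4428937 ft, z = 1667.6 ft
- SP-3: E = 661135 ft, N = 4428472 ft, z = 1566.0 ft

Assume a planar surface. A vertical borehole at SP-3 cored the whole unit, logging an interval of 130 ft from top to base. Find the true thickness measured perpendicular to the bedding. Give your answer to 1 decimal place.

Let the plane be z = a·E + b·N + c.
SP-2−SP-1: −524a + 672b = 83.8;  SP-3−SP-1: 323a + 207b = −17.8.
Solving gives a = −0.09003, b = 0.05450.
|∇z| = √(a²+b²) = 0.10524, so dip δ = arctan(0.10524) = 6.01°.
True thickness = vertical thickness × cos δ = 130 × cos 6.01° = 129.3 ft.

129.3 ft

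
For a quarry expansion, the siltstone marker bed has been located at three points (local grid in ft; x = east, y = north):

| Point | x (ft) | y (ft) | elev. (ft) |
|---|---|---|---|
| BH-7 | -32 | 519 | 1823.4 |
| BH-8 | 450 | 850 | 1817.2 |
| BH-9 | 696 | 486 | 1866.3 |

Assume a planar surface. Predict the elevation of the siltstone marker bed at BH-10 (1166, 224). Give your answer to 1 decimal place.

1917.6 ft

Two edge vectors: BH-7→BH-8 = (482, 331, -6.2), BH-7→BH-9 = (728, -33, 42.9).
Normal n = (BH-7→BH-8) × (BH-7→BH-9) = (13995.3, -25191.4, -256874).
So ∂z/∂x = −n_x/n_z = 0.054483 and ∂z/∂y = −n_y/n_z = −0.098069.
Intercept c from BH-7: 1823.4 + 1.74 + 50.90 = 1876.04.
At (1166, 224): z = 63.5 − 22.0 + 1876.04 = 1917.6 ft.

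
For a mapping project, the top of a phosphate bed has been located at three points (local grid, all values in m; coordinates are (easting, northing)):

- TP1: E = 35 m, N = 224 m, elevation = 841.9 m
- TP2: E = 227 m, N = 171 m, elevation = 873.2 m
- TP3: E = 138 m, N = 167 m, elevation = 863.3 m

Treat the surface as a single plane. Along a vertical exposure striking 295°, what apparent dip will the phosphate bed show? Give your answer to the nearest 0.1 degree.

10.0°

Two edge vectors: TP1→TP2 = (192, -53, 31.3), TP1→TP3 = (103, -57, 21.4).
Normal n = (TP1→TP2) × (TP1→TP3) = (649.9, -884.9, -5485).
So ∂z/∂E = −n_x/n_z = 0.11849 and ∂z/∂N = −n_y/n_z = −0.16133.
Unit vector along 295° is (sin 295°, cos 295°) = (-0.9063, 0.4226).
Slope in that direction = a·(-0.9063) + b·(0.4226) = −0.17557.
Apparent dip = arctan|0.17557| = 10.0° (true dip is 11.3°, so apparent ≤ true as expected).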